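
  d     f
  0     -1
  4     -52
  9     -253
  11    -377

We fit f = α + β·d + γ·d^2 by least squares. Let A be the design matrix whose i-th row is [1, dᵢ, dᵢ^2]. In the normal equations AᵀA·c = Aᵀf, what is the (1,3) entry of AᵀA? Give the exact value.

Row 1 ↔ basis 1, column 3 ↔ basis d^2, so (AᵀA)_{1,3} = Σᵢ d^2 = (1)·(0) + (1)·(16) + (1)·(81) + (1)·(121) = 218.

218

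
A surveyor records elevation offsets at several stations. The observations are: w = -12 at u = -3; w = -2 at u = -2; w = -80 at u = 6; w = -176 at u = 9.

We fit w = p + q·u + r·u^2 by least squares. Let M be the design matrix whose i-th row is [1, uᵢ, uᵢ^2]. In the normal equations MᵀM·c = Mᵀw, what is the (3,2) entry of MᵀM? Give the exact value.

Row 3 ↔ basis u^2, column 2 ↔ basis u, so (MᵀM)_{3,2} = Σᵢ (u^2)·(u) = (9)·(-3) + (4)·(-2) + (36)·(6) + (81)·(9) = 910.

910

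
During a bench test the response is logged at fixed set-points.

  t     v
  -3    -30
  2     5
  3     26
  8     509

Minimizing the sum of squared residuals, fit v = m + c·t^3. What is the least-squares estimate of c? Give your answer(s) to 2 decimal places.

Forming MᵀM = [[4, 520]; [520, 263666]] and Mᵀv = [510, 262160]ᵀ gives MᵀM·[m, c]ᵀ = Mᵀv.
det = 4·263666 − 520² = 784264.
m = (510·263666 − 520·262160)/784264 = -35645/15082; c = (4·262160 − 520·510)/784264 = 97930/98033.

c = 1.00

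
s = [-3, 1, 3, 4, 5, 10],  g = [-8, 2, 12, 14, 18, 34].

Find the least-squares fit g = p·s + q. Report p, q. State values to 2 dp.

MᵀM·[p, q]ᵀ = Mᵀg reads: 160·p + 20·q = 548;  20·p + 6·q = 72.
Determinant 160·6 − 20² = 560.
p = (548·6 − 20·72)/560 = 33/10; q = (160·72 − 20·548)/560 = 1.

p = 3.30, q = 1.00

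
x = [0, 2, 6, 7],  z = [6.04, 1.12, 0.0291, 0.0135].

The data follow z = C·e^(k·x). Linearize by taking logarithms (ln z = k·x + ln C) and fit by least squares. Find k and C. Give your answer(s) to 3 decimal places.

k = -0.882, C = 6.207

With ln zᵢ as the transformed response and xᵢ as the regressor:
AᵀA = [[89.0000, 15.0000]; [15.0000, 4]], rhs = [-51.1309, -5.9304]ᵀ  (here Σx = 15.0000, Σ(x)² = 89.0000, Σln z = -5.9304, Σx·ln z = -51.1309).
Δ = 89.0000·4 − (15.0000)² = 131.0000; k = (-51.1309·4 − 15.0000·-5.9304)/131.0000 = -0.88220, ln C = (89.0000·-5.9304 − 15.0000·-51.1309)/131.0000 = 1.82567, so C = exp(1.82567) = 6.20694.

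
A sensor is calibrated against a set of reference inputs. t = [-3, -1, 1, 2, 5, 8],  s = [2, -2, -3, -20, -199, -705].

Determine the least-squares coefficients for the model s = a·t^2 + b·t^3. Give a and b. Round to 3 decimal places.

Forming MᵀM = [[4820, 35682]; [35682, 278564]] and Mᵀs = [-50162, -386050]ᵀ gives MᵀM·[a, b]ᵀ = Mᵀs.
det = 4820·278564 − 35682² = 69473356.
a = ((-50162)·278564 − 35682·(-386050))/69473356 = -49572817/17368339; b = (4820·(-386050) − 35682·(-50162))/69473356 = -17720129/17368339.

a = -2.854, b = -1.020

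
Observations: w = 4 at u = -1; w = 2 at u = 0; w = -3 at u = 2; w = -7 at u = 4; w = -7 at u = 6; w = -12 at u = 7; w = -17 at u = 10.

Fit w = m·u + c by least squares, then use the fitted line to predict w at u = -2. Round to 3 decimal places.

Sums needed: Σu·u = 206, Σu = 28, Σ1 = 7.
For Xᵀw: Σu·w = -334, Σw = -40.
So XᵀX·[m, c]ᵀ = Xᵀw: [[206, 28]; [28, 7]]·[m, c]ᵀ = [-334, -40]ᵀ.
Determinant 206·7 − 28² = 658.
m = ((-334)·7 − 28·(-40))/658 = -87/47; c = (206·(-40) − 28·(-334))/658 = 556/329.
At u = -2: ŵ = (-87/47)·(-2) + (556/329)·(1) = 1774/329.

ŵ = 5.392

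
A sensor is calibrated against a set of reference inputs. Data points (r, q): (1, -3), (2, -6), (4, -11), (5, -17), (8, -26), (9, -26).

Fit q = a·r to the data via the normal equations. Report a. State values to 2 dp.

a = -3.07

From the data, Σr·r = 191.
For Mᵀq: Σr·q = -586.
Hence a = -586 / 191 ≈ -3.06806.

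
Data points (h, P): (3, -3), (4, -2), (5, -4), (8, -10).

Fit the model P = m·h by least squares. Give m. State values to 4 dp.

Compute the Gram sums: Σh·h = 114.
For XᵀP: Σh·P = -117.
Normal equations: [[114]]·[m]ᵀ = [-117]ᵀ.
m = (-117)/114 = -1.02632.

m = -1.0263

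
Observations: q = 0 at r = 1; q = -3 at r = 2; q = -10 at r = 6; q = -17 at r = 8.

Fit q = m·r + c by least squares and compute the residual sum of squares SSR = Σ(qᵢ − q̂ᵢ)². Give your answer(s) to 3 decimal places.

SSR = 3.527

Normal-equation sums: Σr·r = 105, Σr = 17, Σ1 = 4.
Moment sums: Σr·q = -202, Σq = -30.
XᵀX·[m, c]ᵀ = Xᵀq becomes [[105, 17]; [17, 4]]·[m, c]ᵀ = [-202, -30]ᵀ.
det = 105·4 − 17² = 131.
m = ((-202)·4 − 17·(-30))/131 = -298/131; c = (105·(-30) − 17·(-202))/131 = 284/131.
Residuals: 14/131, -81/131, 194/131, -127/131; SSR = 462/131.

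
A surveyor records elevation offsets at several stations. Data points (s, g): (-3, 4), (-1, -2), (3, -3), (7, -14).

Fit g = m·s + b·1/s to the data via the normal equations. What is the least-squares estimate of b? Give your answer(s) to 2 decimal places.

The normal equations are: 68·m + 4·b = -117;  4·m + (548/441)·b = -7/3.
Eliminating b: (548/441)·(row 1) − 4·(row 2) gives (30208/441)·m = (548/441)·(-117) − 4·(-7/3) = -20000/147, so m = -1875/944.
Then b = ((-7/3) − 4·(-1875/944))/(548/441) = 4263/944.

b = 4.52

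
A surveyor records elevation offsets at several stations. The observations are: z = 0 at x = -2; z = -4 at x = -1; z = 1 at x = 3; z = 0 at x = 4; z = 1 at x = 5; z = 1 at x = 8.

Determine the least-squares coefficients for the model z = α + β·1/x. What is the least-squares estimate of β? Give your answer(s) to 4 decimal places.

Compute the Gram sums: Σ1 = 6, Σ1/x = -71/120, Σ1/x·1/x = 21301/14400.
And Σz = -1, Σ1/x·z = 559/120.
Normal equations: [[6, -71/120]; [-71/120, 21301/14400]]·[α, β]ᵀ = [-1, 559/120]ᵀ.
Δ = 6·(21301/14400) − (-71/120)² = 24553/2880.
α = ((-1)·(21301/14400) − (-71/120)·(559/120))/(24553/2880) = 18388/122765; β = (6·(559/120) − (-71/120)·(-1))/(24553/2880) = 78792/24553.

β = 3.2091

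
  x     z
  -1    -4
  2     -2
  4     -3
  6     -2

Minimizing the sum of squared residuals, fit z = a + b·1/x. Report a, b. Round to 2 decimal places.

Compute the Gram sums: Σ1 = 4, Σ1/x = -1/12, Σ1/x·1/x = 193/144.
And Σz = -11, Σ1/x·z = 23/12.
MᵀM·[a, b]ᵀ = Mᵀz becomes [[4, -1/12]; [-1/12, 193/144]]·[a, b]ᵀ = [-11, 23/12]ᵀ.
det = 4·(193/144) − (-1/12)² = 257/48.
a = ((-11)·(193/144) − (-1/12)·(23/12))/(257/48) = -700/257; b = (4·(23/12) − (-1/12)·(-11))/(257/48) = 324/257.

a = -2.72, b = 1.26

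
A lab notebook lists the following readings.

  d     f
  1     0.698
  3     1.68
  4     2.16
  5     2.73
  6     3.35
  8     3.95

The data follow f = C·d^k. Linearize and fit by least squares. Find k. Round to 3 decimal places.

k = 0.852

Linearized form: ln f = k·ln d + ln C. From the 6 transformed points,
Sums: Σln d = 7.9655, Σ(ln d)² = 13.2535, Σln f = 4.5163, Σln d·ln f = 8.2766.
Normal system: [[13.2535, 7.9655]; [7.9655, 6]]·[k, ln C]ᵀ = [8.2766, 4.5163]ᵀ.
Solving (det = 16.0713): k = 0.85150, ln C = -0.37772.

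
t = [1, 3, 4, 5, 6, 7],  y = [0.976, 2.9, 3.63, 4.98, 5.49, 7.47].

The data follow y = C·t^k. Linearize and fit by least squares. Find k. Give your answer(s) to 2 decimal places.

k = 1.01

With ln yᵢ as the transformed response and ln tᵢ as the regressor:
Σln t = 7.8320, Σ(ln t)² = 12.7160, Σln y = 7.6489, Σln t·ln y = 12.5051.
Normal system: [[12.7160, 7.8320]; [7.8320, 6]]·[k, ln C]ᵀ = [12.5051, 7.6489]ᵀ.
Δ = 12.7160·6 − (7.8320)² = 14.9557; k = (12.5051·6 − 7.8320·7.6489)/14.9557 = 1.01126, ln C = (12.7160·7.6489 − 7.8320·12.5051)/14.9557 = -0.04521.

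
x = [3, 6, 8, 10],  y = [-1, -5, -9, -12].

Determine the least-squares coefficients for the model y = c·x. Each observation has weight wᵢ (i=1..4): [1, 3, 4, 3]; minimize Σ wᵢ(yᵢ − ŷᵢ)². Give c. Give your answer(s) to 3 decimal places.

c = -1.101

Forming MᵀWM = [[673]] and MᵀWy = [-741]ᵀ gives MᵀWM·[c]ᵀ = MᵀWy.
Hence c = -741 / 673 ≈ -1.10104.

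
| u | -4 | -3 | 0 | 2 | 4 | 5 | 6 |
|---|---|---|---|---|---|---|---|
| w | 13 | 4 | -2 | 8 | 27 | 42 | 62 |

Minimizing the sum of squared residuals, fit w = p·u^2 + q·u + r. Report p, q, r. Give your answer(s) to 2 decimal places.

XᵀX·[p, q, r]ᵀ = Xᵀw reads: 2530·p + 322·q + 106·r = 3990;  322·p + 106·q + 10·r = 642;  106·p + 10·q + 7·r = 154.
Inverting the 3×3 Gram matrix, [p, q, r]ᵀ = [23357/16254, 31349/16254, -20444/8127]ᵀ.

p = 1.44, q = 1.93, r = -2.52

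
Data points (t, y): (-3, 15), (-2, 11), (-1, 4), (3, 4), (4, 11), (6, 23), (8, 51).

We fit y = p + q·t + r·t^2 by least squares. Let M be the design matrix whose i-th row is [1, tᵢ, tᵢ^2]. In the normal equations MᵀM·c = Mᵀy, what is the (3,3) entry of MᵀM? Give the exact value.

Row 3 ↔ basis t^2, column 3 ↔ basis t^2, so (MᵀM)_{3,3} = Σᵢ (t^2)·(t^2) = (9)·(9) + (4)·(4) + (1)·(1) + (9)·(9) + (16)·(16) + (36)·(36) + (64)·(64) = 5827.

5827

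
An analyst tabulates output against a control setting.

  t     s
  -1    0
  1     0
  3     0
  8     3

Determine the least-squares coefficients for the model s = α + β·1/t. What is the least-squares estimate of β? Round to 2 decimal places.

β = 0.02

Forming AᵀA = [[4, 11/24]; [11/24, 1225/576]] and Aᵀs = [3, 3/8]ᵀ gives AᵀA·[α, β]ᵀ = Aᵀs.
det = 4·(1225/576) − (11/24)² = 531/64.
α = (3·(1225/576) − (11/24)·(3/8))/(531/64) = 1192/1593; β = (4·(3/8) − (11/24)·3)/(531/64) = 8/531.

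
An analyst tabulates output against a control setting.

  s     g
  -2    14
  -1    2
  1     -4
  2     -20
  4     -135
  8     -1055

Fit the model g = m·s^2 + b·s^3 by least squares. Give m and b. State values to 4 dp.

m = -0.4979, b = -1.9982

Sums needed: Σs^2·s^2 = 4386, Σs^2·s^3 = 33792, Σs^3·s^3 = 266370.
Moment sums: Σs^2·g = -69706, Σs^3·g = -549078.
XᵀX·[m, b]ᵀ = Xᵀg becomes [[4386, 33792]; [33792, 266370]]·[m, b]ᵀ = [-69706, -549078]ᵀ.
Determinant 4386·266370 − 33792² = 26399556.
m = ((-69706)·266370 − 33792·(-549078))/26399556 = -1095287/2199963; b = (4386·(-549078) − 33792·(-69706))/26399556 = -4395913/2199963.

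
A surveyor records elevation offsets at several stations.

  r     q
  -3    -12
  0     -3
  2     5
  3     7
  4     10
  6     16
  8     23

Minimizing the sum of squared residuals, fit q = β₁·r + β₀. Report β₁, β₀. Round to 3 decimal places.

β₁ = 3.161, β₀ = -2.459

From the data, Σr·r = 138, Σr = 20, Σ1 = 7.
Moment sums: Σr·q = 387, Σq = 46.
XᵀX·[β₁, β₀]ᵀ = Xᵀq becomes [[138, 20]; [20, 7]]·[β₁, β₀]ᵀ = [387, 46]ᵀ.
Δ = 138·7 − 20² = 566.
β₁ = (387·7 − 20·46)/566 = 1789/566; β₀ = (138·46 − 20·387)/566 = -696/283.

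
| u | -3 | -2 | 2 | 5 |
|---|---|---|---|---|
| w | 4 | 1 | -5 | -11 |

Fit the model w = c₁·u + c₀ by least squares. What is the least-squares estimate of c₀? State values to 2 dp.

Normal-equation sums: Σu·u = 42, Σu = 2, Σ1 = 4.
And Σu·w = -79, Σw = -11.
Normal equations: [[42, 2]; [2, 4]]·[c₁, c₀]ᵀ = [-79, -11]ᵀ.
Determinant 42·4 − 2² = 164.
c₁ = ((-79)·4 − 2·(-11))/164 = -147/82; c₀ = (42·(-11) − 2·(-79))/164 = -76/41.

c₀ = -1.85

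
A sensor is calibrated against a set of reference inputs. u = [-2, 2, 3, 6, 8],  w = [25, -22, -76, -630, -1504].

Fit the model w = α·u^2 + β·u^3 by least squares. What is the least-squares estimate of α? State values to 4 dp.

α = 0.4824

AᵀA·[α, β]ᵀ = Aᵀw reads: 5505·α + 40787·β = -119608;  40787·α + 309657·β = -908556.
det = 5505·309657 − 40787² = 41082416.
α = ((-119608)·309657 − 40787·(-908556))/41082416 = 4954779/10270604; β = (5505·(-908556) − 40787·(-119608))/41082416 = -30787321/10270604.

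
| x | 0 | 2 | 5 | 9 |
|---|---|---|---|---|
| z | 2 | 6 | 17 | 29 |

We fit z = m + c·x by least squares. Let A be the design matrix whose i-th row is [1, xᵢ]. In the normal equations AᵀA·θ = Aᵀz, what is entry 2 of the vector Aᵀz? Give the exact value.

358

Entry 2 ↔ basis x, so (Aᵀz)_{2} = Σᵢ (x)·zᵢ = (0)·(2) + (2)·(6) + (5)·(17) + (9)·(29) = 358.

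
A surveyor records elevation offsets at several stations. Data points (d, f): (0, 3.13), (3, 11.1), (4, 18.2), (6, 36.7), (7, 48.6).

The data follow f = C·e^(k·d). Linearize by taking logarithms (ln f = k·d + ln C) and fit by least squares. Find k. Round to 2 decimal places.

k = 0.40

With ln fᵢ as the transformed response and dᵢ as the regressor:
Σd = 20.0000, Σ(d)² = 110.0000, Σln f = 13.9358, Σd·ln f = 67.6285.
Normal system: [[110.0000, 20.0000]; [20.0000, 5]]·[k, ln C]ᵀ = [67.6285, 13.9358]ᵀ.
Solving (det = 150.0000): k = 0.39618, ln C = 1.20245.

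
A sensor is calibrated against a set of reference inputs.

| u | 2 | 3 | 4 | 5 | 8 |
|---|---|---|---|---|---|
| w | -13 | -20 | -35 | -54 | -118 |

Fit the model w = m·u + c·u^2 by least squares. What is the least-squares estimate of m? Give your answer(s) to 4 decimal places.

The normal equations are: 118·m + 736·c = -1440;  736·m + 5074·c = -9694.
Eliminating c: 5074·(row 1) − 736·(row 2) gives 57036·m = 5074·(-1440) − 736·(-9694) = -171776, so m = -42944/14259.
Then c = ((-9694) − 736·(-42944/14259))/5074 = -21013/14259.

m = -3.0117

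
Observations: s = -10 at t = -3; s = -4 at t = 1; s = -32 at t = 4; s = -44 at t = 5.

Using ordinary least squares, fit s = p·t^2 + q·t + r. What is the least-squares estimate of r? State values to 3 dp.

Entries of MᵀM: Σt^2·t^2 = 963, Σt^2·t = 163, Σt^2 = 51, Σt·t = 51, Σt = 7, Σ1 = 4.
Moment sums: Σt^2·s = -1706, Σt·s = -322, Σs = -90.
So MᵀM·[p, q, r]ᵀ = Mᵀs: [[963, 163, 51]; [163, 51, 7]; [51, 7, 4]]·[p, q, r]ᵀ = [-1706, -322, -90]ᵀ.
Row-reducing yields p = -951/668, q = -5129/3340, r = -1387/835.

r = -1.661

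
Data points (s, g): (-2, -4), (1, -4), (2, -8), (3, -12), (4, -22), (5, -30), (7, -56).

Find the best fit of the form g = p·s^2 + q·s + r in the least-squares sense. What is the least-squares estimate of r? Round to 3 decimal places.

Setting ∂/∂p … = 0 gives: 3396·p + 560·q + 108·r = -4006;  560·p + 108·q + 20·r = -678;  108·p + 20·q + 7·r = -136.
(Σs^2·s^2 = 3396, Σs^2·s = 560, Σs^2 = 108, Σs·s = 108, Σs = 20, Σ1 = 7, Σs^2·g = -4006, Σs·g = -678, Σg = -136.)
Solving the 3×3 system (Gaussian elimination) gives p = -21219/21658, q = -18353/21658, r = -20484/10829.

r = -1.892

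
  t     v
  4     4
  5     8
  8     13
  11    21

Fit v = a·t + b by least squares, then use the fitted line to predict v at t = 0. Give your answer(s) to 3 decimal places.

v̂ = -4.600

From the data, Σt·t = 226, Σt = 28, Σ1 = 4.
Right-hand side: Σt·v = 391, Σv = 46.
MᵀM·[a, b]ᵀ = Mᵀv becomes [[226, 28]; [28, 4]]·[a, b]ᵀ = [391, 46]ᵀ.
Eliminating b: 4·(row 1) − 28·(row 2) gives 120·a = 4·391 − 28·46 = 276, so a = 23/10.
Then b = (46 − 28·(23/10))/4 = -23/5.
At t = 0: v̂ = (23/10)·(0) + (-23/5)·(1) = -23/5.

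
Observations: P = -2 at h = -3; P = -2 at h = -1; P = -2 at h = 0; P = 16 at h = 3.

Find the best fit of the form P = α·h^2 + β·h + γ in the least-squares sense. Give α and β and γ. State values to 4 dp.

Forming XᵀX = [[163, -1, 19]; [-1, 19, -1]; [19, -1, 4]] and XᵀP = [124, 56, 10]ᵀ gives XᵀX·[α, β, γ]ᵀ = XᵀP.
Solving the 3×3 system (Gaussian elimination) gives α = 9/10, β = 147/50, γ = -26/25.

α = 0.9000, β = 2.9400, γ = -1.0400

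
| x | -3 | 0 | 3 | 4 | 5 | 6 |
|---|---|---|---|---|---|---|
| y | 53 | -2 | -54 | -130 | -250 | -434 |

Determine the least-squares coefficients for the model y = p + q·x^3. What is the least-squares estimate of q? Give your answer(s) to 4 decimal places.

q = -2.0015

From the data, Σ1 = 6, Σx^3 = 405, Σx^3·x^3 = 67835.
Moment sums: Σy = -817, Σx^3·y = -136203.
So AᵀA·[p, q]ᵀ = Aᵀy: [[6, 405]; [405, 67835]]·[p, q]ᵀ = [-817, -136203]ᵀ.
Eliminating q: 67835·(row 1) − 405·(row 2) gives 242985·p = 67835·(-817) − 405·(-136203) = -258980, so p = -51796/48597.
Then q = ((-136203) − 405·(-51796/48597))/67835 = -162111/80995.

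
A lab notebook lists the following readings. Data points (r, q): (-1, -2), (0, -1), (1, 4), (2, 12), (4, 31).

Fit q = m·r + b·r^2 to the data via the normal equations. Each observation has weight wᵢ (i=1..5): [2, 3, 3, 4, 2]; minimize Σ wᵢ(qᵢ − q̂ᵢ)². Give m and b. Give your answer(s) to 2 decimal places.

From the data, Σwᵢ·r·r = 53, Σwᵢ·r·r^2 = 161, Σwᵢ·r^2·r^2 = 581.
For AᵀWq: Σwᵢ·r·q = 360, Σwᵢ·r^2·q = 1192.
Normal equations: [[53, 161]; [161, 581]]·[m, b]ᵀ = [360, 1192]ᵀ.
Determinant 53·581 − 161² = 4872.
m = (360·581 − 161·1192)/4872 = 308/87; b = (53·1192 − 161·360)/4872 = 652/609.

m = 3.54, b = 1.07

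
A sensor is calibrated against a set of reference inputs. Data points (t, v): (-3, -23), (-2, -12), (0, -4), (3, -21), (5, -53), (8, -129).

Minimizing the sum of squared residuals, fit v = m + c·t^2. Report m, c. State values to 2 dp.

XᵀX·[m, c]ᵀ = Xᵀv reads: 6·m + 111·c = -242;  111·m + 4899·c = -10025.
Δ = 6·4899 − 111² = 17073.
m = ((-242)·4899 − 111·(-10025))/17073 = -8087/1897; c = (6·(-10025) − 111·(-242))/17073 = -11096/5691.

m = -4.26, c = -1.95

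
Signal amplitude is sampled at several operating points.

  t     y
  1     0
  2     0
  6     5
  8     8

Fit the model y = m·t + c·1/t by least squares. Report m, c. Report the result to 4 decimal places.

Sums needed: Σt·t = 105, Σt·1/t = 4, Σ1/t·1/t = 745/576.
Moment sums: Σt·y = 94, Σ1/t·y = 11/6.
det = 105·(745/576) − 4² = 23003/192.
m = (94·(745/576) − 4·(11/6))/(23003/192) = 65806/69009; c = (105·(11/6) − 4·94)/(23003/192) = -35232/23003.

m = 0.9536, c = -1.5316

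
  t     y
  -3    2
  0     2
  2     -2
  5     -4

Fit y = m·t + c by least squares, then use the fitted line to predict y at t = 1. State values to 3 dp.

ŷ = -0.500

Compute the Gram sums: Σt·t = 38, Σt = 4, Σ1 = 4.
Right-hand side: Σt·y = -30, Σy = -2.
Eliminating c: 4·(row 1) − 4·(row 2) gives 136·m = 4·(-30) − 4·(-2) = -112, so m = -14/17.
Then c = ((-2) − 4·(-14/17))/4 = 11/34.
At t = 1: ŷ = (-14/17)·(1) + (11/34)·(1) = -1/2.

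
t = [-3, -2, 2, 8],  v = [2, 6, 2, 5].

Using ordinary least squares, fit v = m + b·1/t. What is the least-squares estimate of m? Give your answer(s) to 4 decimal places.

m = 3.6434

With design matrix M, MᵀM = [[4, -5/24]; [-5/24, 361/576]] and Mᵀv = [15, -49/24]ᵀ.
Determinant 4·(361/576) − (-5/24)² = 473/192.
m = (15·(361/576) − (-5/24)·(-49/24))/(473/192) = 470/129; b = (4·(-49/24) − (-5/24)·15)/(473/192) = -88/43.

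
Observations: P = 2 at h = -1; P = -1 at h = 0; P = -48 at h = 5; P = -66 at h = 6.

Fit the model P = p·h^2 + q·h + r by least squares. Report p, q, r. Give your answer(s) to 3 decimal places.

p = -1.250, q = -3.358, r = -0.480

Setting ∂/∂p … = 0 gives: 1922·p + 340·q + 62·r = -3574;  340·p + 62·q + 10·r = -638;  62·p + 10·q + 4·r = -113.
(Σh^2·h^2 = 1922, Σh^2·h = 340, Σh^2 = 62, Σh·h = 62, Σh = 10, Σ1 = 4, Σh^2·P = -3574, Σh·P = -638, ΣP = -113.)
Solving the 3×3 system (Gaussian elimination) gives p = -5/4, q = -497/148, r = -71/148.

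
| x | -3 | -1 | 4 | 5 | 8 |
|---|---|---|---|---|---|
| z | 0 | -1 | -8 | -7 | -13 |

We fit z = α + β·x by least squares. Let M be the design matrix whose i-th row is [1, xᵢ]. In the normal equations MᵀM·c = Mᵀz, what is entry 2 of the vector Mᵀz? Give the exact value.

Entry 2 ↔ basis x, so (Mᵀz)_{2} = Σᵢ (x)·zᵢ = (-3)·(0) + (-1)·(-1) + (4)·(-8) + (5)·(-7) + (8)·(-13) = -170.

-170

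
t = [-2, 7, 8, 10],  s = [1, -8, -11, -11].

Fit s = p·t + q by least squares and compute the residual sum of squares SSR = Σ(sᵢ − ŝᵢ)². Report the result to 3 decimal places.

Normal-equation sums: Σt·t = 217, Σt = 23, Σ1 = 4.
Right-hand side: Σt·s = -256, Σs = -29.
XᵀX·[p, q]ᵀ = Xᵀs becomes [[217, 23]; [23, 4]]·[p, q]ᵀ = [-256, -29]ᵀ.
Eliminating q: 4·(row 1) − 23·(row 2) gives 339·p = 4·(-256) − 23·(-29) = -357, so p = -119/113.
Then q = ((-29) − 23·(-119/113))/4 = -135/113.
Residuals: 10/113, 64/113, -156/113, 82/113; SSR = 312/113.

SSR = 2.761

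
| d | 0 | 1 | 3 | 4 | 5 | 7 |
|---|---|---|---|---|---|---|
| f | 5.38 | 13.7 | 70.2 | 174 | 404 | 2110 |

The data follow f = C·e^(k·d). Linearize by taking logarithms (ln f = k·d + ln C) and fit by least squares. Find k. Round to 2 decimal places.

Taking logs, ln f = k·d + ln C, so regress ln f on d.
Over the data: Σd = 20.0000, Σ(d)² = 100.0000, Σln f = 27.3663, Σd·ln f = 119.5958.
Normal system: [[100.0000, 20.0000]; [20.0000, 6]]·[k, ln C]ᵀ = [119.5958, 27.3663]ᵀ.
Slope k = (n·Σd·ln f − Σd·Σln f)/(n·Σ(d)² − (Σd)²) = (6·119.5958 − 20.0000·27.3663)/200.0000 = 0.85124; ln C = (Σln f − k·Σd)/n = 1.72359.

k = 0.85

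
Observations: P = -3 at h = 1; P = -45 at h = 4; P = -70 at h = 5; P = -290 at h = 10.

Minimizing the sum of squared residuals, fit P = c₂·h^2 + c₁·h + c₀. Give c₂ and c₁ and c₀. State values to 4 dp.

Forming MᵀM = [[10882, 1190, 142]; [1190, 142, 20]; [142, 20, 4]] and MᵀP = [-31473, -3433, -408]ᵀ gives MᵀM·[c₂, c₁, c₀]ᵀ = MᵀP.
Solving the 3×3 system (Gaussian elimination) gives c₂ = -7483/2487, c₁ = 2023/1658, c₀ = -3200/2487.

c₂ = -3.0088, c₁ = 1.2201, c₀ = -1.2867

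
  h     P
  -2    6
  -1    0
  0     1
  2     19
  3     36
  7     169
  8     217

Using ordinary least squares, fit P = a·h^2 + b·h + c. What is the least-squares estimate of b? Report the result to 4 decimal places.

Forming AᵀA = [[6611, 881, 131]; [881, 131, 17]; [131, 17, 7]] and AᵀP = [22593, 3053, 448]ᵀ gives AᵀA·[a, b, c]ᵀ = AᵀP.
Solving the 3×3 system (Gaussian elimination) gives a = 5273/1761, b = 21955/7044, c = 925/2348.

b = 3.1168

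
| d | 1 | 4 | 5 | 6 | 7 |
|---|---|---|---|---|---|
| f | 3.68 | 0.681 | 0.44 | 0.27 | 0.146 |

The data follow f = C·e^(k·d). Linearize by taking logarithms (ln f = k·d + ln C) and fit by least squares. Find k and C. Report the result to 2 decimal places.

k = -0.53, C = 6.12

Taking logs, ln f = k·d + ln C, so regress ln f on d.
Σd = 23.0000, Σ(d)² = 127.0000, Σln f = -3.1357, Σd·ln f = -25.6638.
Equations: 127.0000·k + 23.0000·ln C = -25.6638;  23.0000·k + 5·ln C = -3.1357.
Slope k = (n·Σd·ln f − Σd·Σln f)/(n·Σ(d)² − (Σd)²) = (5·-25.6638 − 23.0000·-3.1357)/106.0000 = -0.53016; ln C = (Σln f − k·Σd)/n = 1.81159, so C = exp(1.81159) = 6.12015.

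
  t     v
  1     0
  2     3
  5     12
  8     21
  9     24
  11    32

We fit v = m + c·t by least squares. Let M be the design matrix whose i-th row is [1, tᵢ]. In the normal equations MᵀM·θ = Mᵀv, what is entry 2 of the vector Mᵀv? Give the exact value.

Entry 2 ↔ basis t, so (Mᵀv)_{2} = Σᵢ (t)·vᵢ = (1)·(0) + (2)·(3) + (5)·(12) + (8)·(21) + (9)·(24) + (11)·(32) = 802.

802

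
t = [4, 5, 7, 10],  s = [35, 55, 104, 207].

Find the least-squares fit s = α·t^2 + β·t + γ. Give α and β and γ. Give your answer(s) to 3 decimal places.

α = 1.871, β = 2.417, γ = -4.341

Normal-equation sums: Σt^2·t^2 = 13282, Σt^2·t = 1532, Σt^2 = 190, Σt·t = 190, Σt = 26, Σ1 = 4.
Right-hand side: Σt^2·s = 27731, Σt·s = 3213, Σs = 401.
Solving the 3×3 system (Gaussian elimination) gives α = 247/132, β = 29/12, γ = -191/44.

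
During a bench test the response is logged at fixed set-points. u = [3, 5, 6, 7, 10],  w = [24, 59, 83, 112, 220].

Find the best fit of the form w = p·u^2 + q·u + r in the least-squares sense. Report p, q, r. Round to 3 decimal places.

p = 2.052, q = 1.364, r = 1.257

With design matrix M, MᵀM = [[14403, 1711, 219]; [1711, 219, 31]; [219, 31, 5]] and Mᵀw = [32167, 3849, 498]ᵀ.
Inverting the 3×3 Gram matrix, [p, q, r]ᵀ = [10721/5224, 7123/5224, 821/653]ᵀ.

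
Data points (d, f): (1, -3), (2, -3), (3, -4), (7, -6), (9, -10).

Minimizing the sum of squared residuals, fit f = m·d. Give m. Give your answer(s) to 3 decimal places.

Compute the Gram sums: Σd·d = 144.
For Xᵀf: Σd·f = -153.
Hence m = -153 / 144 ≈ -1.0625.

m = -1.063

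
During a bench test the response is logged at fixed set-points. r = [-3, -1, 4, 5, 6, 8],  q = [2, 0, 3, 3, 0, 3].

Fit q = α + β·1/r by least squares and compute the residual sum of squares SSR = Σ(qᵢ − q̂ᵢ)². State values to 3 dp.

SSR = 7.002

Compute the Gram sums: Σ1 = 6, Σ1/r = -71/120, Σ1/r·1/r = 18101/14400.
Moment sums: Σq = 11, Σ1/r·q = 127/120.
Normal equations: [[6, -71/120]; [-71/120, 18101/14400]]·[α, β]ᵀ = [11, 127/120]ᵀ.
Determinant 6·(18101/14400) − (-71/120)² = 20713/2880.
α = (11·(18101/14400) − (-71/120)·(127/120))/(20713/2880) = 208128/103565; β = (6·(127/120) − (-71/120)·11)/(20713/2880) = 37032/20713.
Residuals: 60722/103565, -2088/9415, 56277/103565, 13107/20713, -238988/103565, 11346/14795; SSR = 725146/103565.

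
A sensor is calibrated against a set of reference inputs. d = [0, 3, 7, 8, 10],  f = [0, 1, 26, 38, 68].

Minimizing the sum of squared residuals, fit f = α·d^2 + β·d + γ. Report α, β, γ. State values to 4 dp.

With design matrix M, MᵀM = [[16578, 1882, 222]; [1882, 222, 28]; [222, 28, 5]] and Mᵀf = [10515, 1169, 133]ᵀ.
Inverting the 3×3 Gram matrix, [α, β, γ]ᵀ = [36975/37696, -117009/37696, 8137/18848]ᵀ.

α = 0.9809, β = -3.1040, γ = 0.4317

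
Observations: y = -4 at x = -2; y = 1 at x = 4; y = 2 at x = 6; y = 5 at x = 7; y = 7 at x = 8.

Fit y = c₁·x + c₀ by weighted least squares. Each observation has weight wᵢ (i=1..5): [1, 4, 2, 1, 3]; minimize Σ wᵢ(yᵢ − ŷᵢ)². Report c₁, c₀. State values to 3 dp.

Forming MᵀWM = [[381, 57]; [57, 11]] and MᵀWy = [251, 30]ᵀ gives MᵀWM·[c₁, c₀]ᵀ = MᵀWy.
Determinant 381·11 − 57² = 942.
c₁ = (251·11 − 57·30)/942 = 1051/942; c₀ = (381·30 − 57·251)/942 = -959/314.

c₁ = 1.116, c₀ = -3.054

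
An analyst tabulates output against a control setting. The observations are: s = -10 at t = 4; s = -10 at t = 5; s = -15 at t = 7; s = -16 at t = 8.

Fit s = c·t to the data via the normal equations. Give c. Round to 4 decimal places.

c = -2.0974

Entries of AᵀA: Σt·t = 154.
For Aᵀs: Σt·s = -323.
So AᵀA·[c]ᵀ = Aᵀs: [[154]]·[c]ᵀ = [-323]ᵀ.
c = (-323)/154 = -2.0974.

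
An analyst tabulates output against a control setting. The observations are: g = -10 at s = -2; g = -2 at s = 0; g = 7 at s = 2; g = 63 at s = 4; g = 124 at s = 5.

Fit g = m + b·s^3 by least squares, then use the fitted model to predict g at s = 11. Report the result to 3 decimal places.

The normal equations are: 5·m + 189·b = 182;  189·m + 19849·b = 19668.
(Σ1 = 5, Σs^3 = 189, Σs^3·s^3 = 19849, Σg = 182, Σs^3·g = 19668.)
Determinant 5·19849 − 189² = 63524.
m = (182·19849 − 189·19668)/63524 = -52367/31762; b = (5·19668 − 189·182)/63524 = 31971/31762.
At s = 11: ĝ = (-52367/31762)·(1) + (31971/31762)·(1331) = 21250517/15881.

ĝ = 1338.110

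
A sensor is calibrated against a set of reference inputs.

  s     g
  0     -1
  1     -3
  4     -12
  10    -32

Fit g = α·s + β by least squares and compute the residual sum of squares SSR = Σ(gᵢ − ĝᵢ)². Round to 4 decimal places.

SSR = 1.4897

Compute the Gram sums: Σs·s = 117, Σs = 15, Σ1 = 4.
Right-hand side: Σs·g = -371, Σg = -48.
So XᵀX·[α, β]ᵀ = Xᵀg: [[117, 15]; [15, 4]]·[α, β]ᵀ = [-371, -48]ᵀ.
Δ = 117·4 − 15² = 243.
α = ((-371)·4 − 15·(-48))/243 = -764/243; β = (117·(-48) − 15·(-371))/243 = -17/81.
Residuals: -64/81, 86/243, 191/243, -85/243; SSR = 362/243.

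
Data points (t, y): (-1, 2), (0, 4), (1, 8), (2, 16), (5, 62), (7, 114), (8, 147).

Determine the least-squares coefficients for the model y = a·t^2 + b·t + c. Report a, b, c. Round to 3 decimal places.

a = 1.963, b = 2.156, c = 3.266

Forming MᵀM = [[7140, 988, 144]; [988, 144, 22]; [144, 22, 7]] and Mᵀy = [16618, 2322, 353]ᵀ gives MᵀM·[a, b, c]ᵀ = Mᵀy.
Row-reducing yields a = 44747/22792, b = 49135/22792, c = 37217/11396.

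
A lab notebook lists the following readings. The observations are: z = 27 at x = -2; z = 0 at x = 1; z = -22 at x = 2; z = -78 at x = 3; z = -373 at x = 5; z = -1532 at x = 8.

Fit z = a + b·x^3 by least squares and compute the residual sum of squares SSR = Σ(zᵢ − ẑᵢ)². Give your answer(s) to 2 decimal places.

SSR = 1.66

From the data, Σ1 = 6, Σx^3 = 665, Σx^3·x^3 = 278627.
And Σz = -1978, Σx^3·z = -833507.
So MᵀM·[a, b]ᵀ = Mᵀz: [[6, 665]; [665, 278627]]·[a, b]ᵀ = [-1978, -833507]ᵀ.
Determinant 6·278627 − 665² = 1229537.
a = ((-1978)·278627 − 665·(-833507))/1229537 = 3157949/1229537; b = (6·(-833507) − 665·(-1978))/1229537 = -3685672/1229537.
Residuals: 554174/1229537, 527723/1229537, -722387/1229537, 451309/1229537, -1066250/1229537, 255431/1229537; SSR = 2044068/1229537.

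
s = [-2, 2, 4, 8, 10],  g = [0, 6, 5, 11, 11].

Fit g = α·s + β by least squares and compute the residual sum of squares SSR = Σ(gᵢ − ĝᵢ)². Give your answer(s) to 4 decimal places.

SSR = 6.3509

Forming XᵀX = [[188, 22]; [22, 5]] and Xᵀg = [230, 33]ᵀ gives XᵀX·[α, β]ᵀ = Xᵀg.
Δ = 188·5 − 22² = 456.
α = (230·5 − 22·33)/456 = 53/57; β = (188·33 − 22·230)/456 = 143/57.
Residuals: -37/57, 31/19, -70/57, 20/19, -46/57; SSR = 362/57.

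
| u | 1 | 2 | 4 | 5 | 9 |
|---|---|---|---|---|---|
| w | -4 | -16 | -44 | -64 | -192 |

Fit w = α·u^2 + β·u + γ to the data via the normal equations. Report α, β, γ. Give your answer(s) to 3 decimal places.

α = -2.096, β = -2.349, γ = -0.905

Sums needed: Σu^2·u^2 = 7459, Σu^2·u = 927, Σu^2 = 127, Σu·u = 127, Σu = 21, Σ1 = 5.
And Σu^2·w = -17924, Σu·w = -2260, Σw = -320.
Solving the 3×3 system (Gaussian elimination) gives α = -24434/11659, β = -27382/11659, γ = -10548/11659.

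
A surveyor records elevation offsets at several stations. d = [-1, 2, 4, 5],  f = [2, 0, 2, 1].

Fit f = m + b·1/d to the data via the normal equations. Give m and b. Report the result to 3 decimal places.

The normal system XᵀX·[m, b]ᵀ = Xᵀf is [[4, -1/20]; [-1/20, 541/400]]·[m, b]ᵀ = [5, -13/10]ᵀ.
Δ = 4·(541/400) − (-1/20)² = 2163/400.
m = (5·(541/400) − (-1/20)·(-13/10))/(2163/400) = 893/721; b = (4·(-13/10) − (-1/20)·5)/(2163/400) = -660/721.

m = 1.239, b = -0.915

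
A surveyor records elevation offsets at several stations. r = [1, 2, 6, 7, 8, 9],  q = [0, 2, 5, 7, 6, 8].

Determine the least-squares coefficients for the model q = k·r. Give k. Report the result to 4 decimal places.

k = 0.8638

The normal equations are: 235·k = 203.
(Σr·r = 235, Σr·q = 203.)
k = 203/235 = 0.86383.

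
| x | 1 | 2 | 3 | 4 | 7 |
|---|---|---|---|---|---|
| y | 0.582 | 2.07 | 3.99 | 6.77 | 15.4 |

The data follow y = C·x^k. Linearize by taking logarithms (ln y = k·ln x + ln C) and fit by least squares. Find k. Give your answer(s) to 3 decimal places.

Linearized form: ln y = k·ln x + ln C. From the 5 transformed points,
Σln x = 5.1240, Σ(ln x)² = 7.3958, Σln y = 6.2169, Σln x·ln y = 9.9967.
Equations: 7.3958·k + 5.1240·ln C = 9.9967;  5.1240·k + 5·ln C = 6.2169.
Solving (det = 10.7239): k = 1.69044, ln C = -0.48896.

k = 1.690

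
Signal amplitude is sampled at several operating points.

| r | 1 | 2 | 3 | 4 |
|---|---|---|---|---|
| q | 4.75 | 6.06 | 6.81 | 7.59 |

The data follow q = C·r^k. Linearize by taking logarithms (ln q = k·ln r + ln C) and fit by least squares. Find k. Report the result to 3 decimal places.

Let Y = ln q. Fitting Y = k·ln r + ln C by least squares:
Over the data: Σln r = 3.1781, Σ(ln r)² = 3.6092, Σln q = 7.3051, Σln r·ln q = 6.1662.
Normal system: [[3.6092, 3.1781]; [3.1781, 4]]·[k, ln C]ᵀ = [6.1662, 7.3051]ᵀ.
Δ = 3.6092·4 − (3.1781)² = 4.3368; k = (6.1662·4 − 3.1781·7.3051)/4.3368 = 0.33409, ln C = (3.6092·7.3051 − 3.1781·6.1662)/4.3368 = 1.56083.

k = 0.334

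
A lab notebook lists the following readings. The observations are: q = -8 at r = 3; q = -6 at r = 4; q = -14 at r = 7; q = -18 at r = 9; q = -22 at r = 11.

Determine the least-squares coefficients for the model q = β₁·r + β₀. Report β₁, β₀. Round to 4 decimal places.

β₁ = -1.9554, β₀ = -0.3036

Entries of MᵀM: Σr·r = 276, Σr = 34, Σ1 = 5.
For Mᵀq: Σr·q = -550, Σq = -68.
MᵀM·[β₁, β₀]ᵀ = Mᵀq becomes [[276, 34]; [34, 5]]·[β₁, β₀]ᵀ = [-550, -68]ᵀ.
Determinant 276·5 − 34² = 224.
β₁ = ((-550)·5 − 34·(-68))/224 = -219/112; β₀ = (276·(-68) − 34·(-550))/224 = -17/56.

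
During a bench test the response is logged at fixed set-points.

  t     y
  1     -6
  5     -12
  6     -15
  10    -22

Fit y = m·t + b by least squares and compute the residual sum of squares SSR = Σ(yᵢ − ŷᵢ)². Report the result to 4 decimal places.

SSR = 0.9878

Forming XᵀX = [[162, 22]; [22, 4]] and Xᵀy = [-376, -55]ᵀ gives XᵀX·[m, b]ᵀ = Xᵀy.
Δ = 162·4 − 22² = 164.
m = ((-376)·4 − 22·(-55))/164 = -147/82; b = (162·(-55) − 22·(-376))/164 = -319/82.
Residuals: -13/41, 35/41, -29/82, -15/82; SSR = 81/82.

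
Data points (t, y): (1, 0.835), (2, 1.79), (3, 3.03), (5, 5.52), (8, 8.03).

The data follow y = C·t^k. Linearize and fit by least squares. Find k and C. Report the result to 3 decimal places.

k = 1.114, C = 0.851

Taking logs, ln y = k·ln t + ln C, so regress ln y on ln t.
Σln t = 5.4806, Σ(ln t)² = 8.6018, Σln y = 5.3020, Σln t·ln y = 8.7028.
Equations: 8.6018·k + 5.4806·ln C = 8.7028;  5.4806·k + 5·ln C = 5.3020.
Δ = 8.6018·5 − (5.4806)² = 12.9714; k = (8.7028·5 − 5.4806·5.3020)/12.9714 = 1.11443, ln C = (8.6018·5.3020 − 5.4806·8.7028)/12.9714 = -0.16115, so C = exp(-0.16115) = 0.85116.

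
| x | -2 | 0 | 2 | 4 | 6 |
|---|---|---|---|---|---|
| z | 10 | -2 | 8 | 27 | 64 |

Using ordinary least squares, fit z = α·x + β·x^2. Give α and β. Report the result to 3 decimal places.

α = -0.796, β = 1.913

Forming MᵀM = [[60, 280]; [280, 1584]] and Mᵀz = [488, 2808]ᵀ gives MᵀM·[α, β]ᵀ = Mᵀz.
Eliminating β: 1584·(row 1) − 280·(row 2) gives 16640·α = 1584·488 − 280·2808 = -13248, so α = -207/260.
Then β = (2808 − 280·(-207/260))/1584 = 199/104.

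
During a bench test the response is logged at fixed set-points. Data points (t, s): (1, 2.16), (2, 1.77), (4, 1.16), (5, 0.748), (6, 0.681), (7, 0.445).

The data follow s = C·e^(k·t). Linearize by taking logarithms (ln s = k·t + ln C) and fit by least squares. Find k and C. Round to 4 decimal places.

k = -0.2587, C = 2.9408

Taking logs, ln s = k·t + ln C, so regress ln s on t.
Σt = 25.0000, Σ(t)² = 131.0000, Σln s = 0.0053, Σt·ln s = -6.9189.
Equations: 131.0000·k + 25.0000·ln C = -6.9189;  25.0000·k + 6·ln C = 0.0053.
Solving (det = 161.0000): k = -0.25867, ln C = 1.07867, so C = exp(1.07867) = 2.94076.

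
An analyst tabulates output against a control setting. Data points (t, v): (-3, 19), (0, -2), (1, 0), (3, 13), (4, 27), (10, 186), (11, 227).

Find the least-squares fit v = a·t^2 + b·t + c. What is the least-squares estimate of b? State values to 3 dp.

Normal-equation sums: Σt^2·t^2 = 25060, Σt^2·t = 2396, Σt^2 = 256, Σt·t = 256, Σt = 26, Σ1 = 7.
For Mᵀv: Σt^2·v = 46787, Σt·v = 4447, Σv = 470.
MᵀM·[a, b, c]ᵀ = Mᵀv becomes [[25060, 2396, 256]; [2396, 256, 26]; [256, 26, 7]]·[a, b, c]ᵀ = [46787, 4447, 470]ᵀ.
Row-reducing yields a = 26415/13424, b = -11989/13424, c = -10089/6712.

b = -0.893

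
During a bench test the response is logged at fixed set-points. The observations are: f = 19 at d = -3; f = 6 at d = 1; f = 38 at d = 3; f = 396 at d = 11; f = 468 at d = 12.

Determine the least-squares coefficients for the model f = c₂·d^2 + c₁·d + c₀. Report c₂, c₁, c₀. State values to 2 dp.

c₂ = 2.99, c₁ = 3.06, c₀ = 1.03

Forming XᵀX = [[35540, 3060, 284]; [3060, 284, 24]; [284, 24, 5]] and Xᵀf = [115827, 10035, 927]ᵀ gives XᵀX·[c₂, c₁, c₀]ᵀ = Xᵀf.
Inverting the 3×3 Gram matrix, [c₂, c₁, c₀]ᵀ = [247159/82724, 63192/20681, 21278/20681]ᵀ.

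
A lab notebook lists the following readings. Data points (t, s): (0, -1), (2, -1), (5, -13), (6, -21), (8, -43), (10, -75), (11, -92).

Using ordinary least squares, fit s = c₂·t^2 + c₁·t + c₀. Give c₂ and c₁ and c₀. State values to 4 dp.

c₂ = -0.9925, c₁ = 2.6610, c₀ = -1.4854

Setting ∂/∂c₂ … = 0 gives: 30674·c₂ + 3192·c₁ + 350·c₀ = -22469;  3192·c₂ + 350·c₁ + 42·c₀ = -2299;  350·c₂ + 42·c₁ + 7·c₀ = -246.
(Σt^2·t^2 = 30674, Σt^2·t = 3192, Σt^2 = 350, Σt·t = 350, Σt = 42, Σ1 = 7, Σt^2·s = -22469, Σt·s = -2299, Σs = -246.)
Inverting the 3×3 Gram matrix, [c₂, c₁, c₀]ᵀ = [-6989/7042, 2677/1006, -5230/3521]ᵀ.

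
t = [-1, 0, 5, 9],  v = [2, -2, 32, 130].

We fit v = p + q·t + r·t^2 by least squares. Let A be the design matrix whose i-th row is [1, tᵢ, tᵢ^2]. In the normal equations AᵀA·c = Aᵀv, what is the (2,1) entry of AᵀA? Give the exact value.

13

Row 2 ↔ basis t, column 1 ↔ basis 1, so (AᵀA)_{2,1} = Σᵢ t = (-1)·(1) + (0)·(1) + (5)·(1) + (9)·(1) = 13.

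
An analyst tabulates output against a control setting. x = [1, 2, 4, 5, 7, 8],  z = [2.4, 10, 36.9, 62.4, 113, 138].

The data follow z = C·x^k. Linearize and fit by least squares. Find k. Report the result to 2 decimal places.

k = 1.96

Taking logs, ln z = k·ln x + ln C, so regress ln z on ln x.
Σln x = 7.7142, Σ(ln x)² = 13.1032, Σln z = 20.5745, Σln x·ln z = 32.6958.
Normal system: [[13.1032, 7.7142]; [7.7142, 6]]·[k, ln C]ᵀ = [32.6958, 20.5745]ᵀ.
Δ = 13.1032·6 − (7.7142)² = 19.1098; k = (32.6958·6 − 7.7142·20.5745)/19.1098 = 1.96017, ln C = (13.1032·20.5745 − 7.7142·32.6958)/19.1098 = 0.90888.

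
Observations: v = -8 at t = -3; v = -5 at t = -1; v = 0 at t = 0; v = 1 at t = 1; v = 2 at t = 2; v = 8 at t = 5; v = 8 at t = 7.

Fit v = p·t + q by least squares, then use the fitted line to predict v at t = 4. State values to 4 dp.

Entries of AᵀA: Σt·t = 89, Σt = 11, Σ1 = 7.
Right-hand side: Σt·v = 130, Σv = 6.
Eliminating q: 7·(row 1) − 11·(row 2) gives 502·p = 7·130 − 11·6 = 844, so p = 422/251.
Then q = (6 − 11·(422/251))/7 = -448/251.
At t = 4: v̂ = (422/251)·(4) + (-448/251)·(1) = 1240/251.

v̂ = 4.9402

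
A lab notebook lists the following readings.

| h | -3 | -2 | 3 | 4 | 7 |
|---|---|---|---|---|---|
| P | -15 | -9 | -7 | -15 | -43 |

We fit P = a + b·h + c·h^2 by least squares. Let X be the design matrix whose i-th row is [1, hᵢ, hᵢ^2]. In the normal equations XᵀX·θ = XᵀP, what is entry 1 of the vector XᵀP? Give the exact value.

Entry 1 ↔ basis 1, so (XᵀP)_{1} = Σᵢ Pᵢ = (1)·(-15) + (1)·(-9) + (1)·(-7) + (1)·(-15) + (1)·(-43) = -89.

-89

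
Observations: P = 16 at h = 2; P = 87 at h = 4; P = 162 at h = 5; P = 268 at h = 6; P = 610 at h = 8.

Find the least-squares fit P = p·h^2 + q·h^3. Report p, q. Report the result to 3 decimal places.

Entries of MᵀM: Σh^2·h^2 = 6289, Σh^2·h^3 = 44725, Σh^3·h^3 = 328585.
Moment sums: Σh^2·P = 54194, Σh^3·P = 396154.
Eliminating q: 328585·(row 1) − 44725·(row 2) gives 66145440·p = 328585·54194 − 44725·396154 = 89347840, so p = 558424/413409.
Then q = (396154 − 44725·(558424/413409))/328585 = 2112058/2067045.

p = 1.351, q = 1.022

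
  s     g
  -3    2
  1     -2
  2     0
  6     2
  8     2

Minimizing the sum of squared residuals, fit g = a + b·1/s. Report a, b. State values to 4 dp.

a = 1.7681, b = -3.3191

Compute the Gram sums: Σ1 = 5, Σ1/s = 35/24, Σ1/s·1/s = 809/576.
Right-hand side: Σg = 4, Σ1/s·g = -25/12.
Normal equations: [[5, 35/24]; [35/24, 809/576]]·[a, b]ᵀ = [4, -25/12]ᵀ.
det = 5·(809/576) − (35/24)² = 235/48.
a = (4·(809/576) − (35/24)·(-25/12))/(235/48) = 831/470; b = (5·(-25/12) − (35/24)·4)/(235/48) = -156/47.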